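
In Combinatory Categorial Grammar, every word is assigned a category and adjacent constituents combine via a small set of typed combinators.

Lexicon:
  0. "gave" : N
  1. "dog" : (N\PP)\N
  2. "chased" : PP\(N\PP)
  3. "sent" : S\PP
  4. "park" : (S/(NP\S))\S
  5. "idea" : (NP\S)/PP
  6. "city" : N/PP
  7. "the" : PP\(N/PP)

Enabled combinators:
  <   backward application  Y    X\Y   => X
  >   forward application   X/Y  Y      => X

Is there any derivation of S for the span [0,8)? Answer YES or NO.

[0,8] S   >
  [0,5] S/(NP\S)   <
    [0,4] S   <
      [0,3] PP   <
        [0,2] N\PP   <
          [0,1] "gave" : N
          [1,2] "dog" : (N\PP)\N
        [2,3] "chased" : PP\(N\PP)
      [3,4] "sent" : S\PP
    [4,5] "park" : (S/(NP\S))\S
  [5,8] NP\S   >
    [5,6] "idea" : (NP\S)/PP
    [6,8] PP   <
      [6,7] "city" : N/PP
      [7,8] "the" : PP\(N/PP)

YES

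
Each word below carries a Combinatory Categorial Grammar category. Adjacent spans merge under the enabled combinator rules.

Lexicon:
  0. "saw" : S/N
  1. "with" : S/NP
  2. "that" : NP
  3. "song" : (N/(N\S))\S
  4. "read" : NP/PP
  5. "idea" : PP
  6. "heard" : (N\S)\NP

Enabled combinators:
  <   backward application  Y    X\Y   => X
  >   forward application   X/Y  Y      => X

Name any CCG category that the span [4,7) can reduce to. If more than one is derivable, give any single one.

N\S

[0,7] S   >
  [0,1] "saw" : S/N
  [1,7] N   >
    [1,4] N/(N\S)   <
      [1,3] S   >
        [1,2] "with" : S/NP
        [2,3] "that" : NP
      [3,4] "song" : (N/(N\S))\S
    [4,7] N\S   <
      [4,6] NP   >
        [4,5] "read" : NP/PP
        [5,6] "idea" : PP
      [6,7] "heard" : (N\S)\NP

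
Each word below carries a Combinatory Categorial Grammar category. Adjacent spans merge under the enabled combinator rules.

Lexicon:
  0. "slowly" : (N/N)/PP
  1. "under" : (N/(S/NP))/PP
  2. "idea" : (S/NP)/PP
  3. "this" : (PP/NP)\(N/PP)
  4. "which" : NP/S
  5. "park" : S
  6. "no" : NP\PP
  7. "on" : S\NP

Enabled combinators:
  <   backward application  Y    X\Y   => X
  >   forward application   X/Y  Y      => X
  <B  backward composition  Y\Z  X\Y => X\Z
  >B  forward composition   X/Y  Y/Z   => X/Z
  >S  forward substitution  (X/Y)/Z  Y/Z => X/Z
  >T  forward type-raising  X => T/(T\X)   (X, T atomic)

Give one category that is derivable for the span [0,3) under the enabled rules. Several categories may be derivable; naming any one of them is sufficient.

[0,8] S   <
  [0,6] PP   >
    [0,5] PP/S   >B
      [0,4] PP/NP   <
        [0,3] N/PP   >S
          [0,1] "slowly" : (N/N)/PP
          [1,3] N/PP   >S
            [1,2] "under" : (N/(S/NP))/PP
            [2,3] "idea" : (S/NP)/PP
        [3,4] "this" : (PP/NP)\(N/PP)
      [4,5] "which" : NP/S
    [5,6] "park" : S
  [6,8] S\PP   <B
    [6,7] "no" : NP\PP
    [7,8] "on" : S\NP

N/PP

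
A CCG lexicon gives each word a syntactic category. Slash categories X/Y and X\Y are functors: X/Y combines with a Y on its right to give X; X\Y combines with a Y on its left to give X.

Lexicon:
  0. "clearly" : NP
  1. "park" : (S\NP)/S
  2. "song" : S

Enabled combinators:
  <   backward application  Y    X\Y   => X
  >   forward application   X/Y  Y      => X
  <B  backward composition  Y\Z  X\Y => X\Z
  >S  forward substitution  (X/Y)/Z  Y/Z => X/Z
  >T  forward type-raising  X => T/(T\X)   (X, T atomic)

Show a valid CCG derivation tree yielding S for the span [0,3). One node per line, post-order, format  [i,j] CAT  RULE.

[0,1] NP  lex  "clearly"
[1,2] (S\NP)/S  lex  "park"
[2,3] S  lex  "song"
[1,3] S\NP  >  k=2
[0,3] S  <  k=1

[0,3] S   <
  [0,1] "clearly" : NP
  [1,3] S\NP   >
    [1,2] "park" : (S\NP)/S
    [2,3] "song" : S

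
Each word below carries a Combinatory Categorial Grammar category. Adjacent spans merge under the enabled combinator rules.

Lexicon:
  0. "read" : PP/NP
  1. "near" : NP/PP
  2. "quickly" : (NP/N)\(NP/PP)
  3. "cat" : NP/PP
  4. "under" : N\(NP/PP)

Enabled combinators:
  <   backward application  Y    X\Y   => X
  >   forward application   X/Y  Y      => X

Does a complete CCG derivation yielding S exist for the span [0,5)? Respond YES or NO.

PP/NP NP/PP (NP/N)\(NP/PP) NP/PP N\(NP/PP)
CKY chart[0,5] = {PP}; S ∉ chart

NO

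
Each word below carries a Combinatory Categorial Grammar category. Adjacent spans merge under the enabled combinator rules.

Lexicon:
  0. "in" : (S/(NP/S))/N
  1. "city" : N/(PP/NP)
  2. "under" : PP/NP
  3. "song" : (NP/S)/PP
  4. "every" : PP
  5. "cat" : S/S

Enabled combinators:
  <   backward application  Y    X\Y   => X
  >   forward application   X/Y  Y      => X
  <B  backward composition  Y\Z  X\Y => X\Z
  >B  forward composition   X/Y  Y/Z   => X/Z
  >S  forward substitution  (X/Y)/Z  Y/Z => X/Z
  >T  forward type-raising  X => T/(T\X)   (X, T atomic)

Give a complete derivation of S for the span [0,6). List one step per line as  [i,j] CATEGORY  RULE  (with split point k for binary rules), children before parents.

[0,6] S   >
  [0,3] S/(NP/S)   >
    [0,1] "in" : (S/(NP/S))/N
    [1,3] N   >
      [1,2] "city" : N/(PP/NP)
      [2,3] "under" : PP/NP
  [3,6] NP/S   >B
    [3,5] NP/S   >
      [3,4] "song" : (NP/S)/PP
      [4,5] "every" : PP
    [5,6] "cat" : S/S

[0,1] (S/(NP/S))/N  lex  "in"
[1,2] N/(PP/NP)  lex  "city"
[2,3] PP/NP  lex  "under"
[1,3] N  >  k=2
[0,3] S/(NP/S)  >  k=1
[3,4] (NP/S)/PP  lex  "song"
[4,5] PP  lex  "every"
[3,5] NP/S  >  k=4
[5,6] S/S  lex  "cat"
[3,6] NP/S  >B  k=5
[0,6] S  >  k=3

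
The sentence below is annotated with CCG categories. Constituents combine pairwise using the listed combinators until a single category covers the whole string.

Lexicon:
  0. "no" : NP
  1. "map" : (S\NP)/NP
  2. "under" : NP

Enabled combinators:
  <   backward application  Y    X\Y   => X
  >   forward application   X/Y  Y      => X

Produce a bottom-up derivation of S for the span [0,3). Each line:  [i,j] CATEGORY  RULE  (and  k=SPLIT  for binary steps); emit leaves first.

[0,1] NP  lex  "no"
[1,2] (S\NP)/NP  lex  "map"
[2,3] NP  lex  "under"
[1,3] S\NP  >  k=2
[0,3] S  <  k=1

[0,3] S   <
  [0,1] "no" : NP
  [1,3] S\NP   >
    [1,2] "map" : (S\NP)/NP
    [2,3] "under" : NP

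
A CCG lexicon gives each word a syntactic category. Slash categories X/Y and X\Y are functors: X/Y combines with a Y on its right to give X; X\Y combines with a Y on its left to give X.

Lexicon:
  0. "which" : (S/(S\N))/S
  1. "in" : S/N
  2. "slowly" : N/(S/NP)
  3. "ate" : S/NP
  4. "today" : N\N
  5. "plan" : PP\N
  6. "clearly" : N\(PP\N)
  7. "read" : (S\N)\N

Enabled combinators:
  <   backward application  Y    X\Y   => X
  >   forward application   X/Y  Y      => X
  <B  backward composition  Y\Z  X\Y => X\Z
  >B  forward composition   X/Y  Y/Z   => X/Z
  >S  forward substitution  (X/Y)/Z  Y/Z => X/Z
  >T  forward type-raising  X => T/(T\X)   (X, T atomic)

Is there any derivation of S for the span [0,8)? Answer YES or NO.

YES

[0,8] S   >
  [0,4] S/(S\N)   >
    [0,1] "which" : (S/(S\N))/S
    [1,4] S   >
      [1,2] "in" : S/N
      [2,4] N   >
        [2,3] "slowly" : N/(S/NP)
        [3,4] "ate" : S/NP
  [4,8] S\N   <
    [4,7] N   <
      [4,6] PP\N   <B
        [4,5] "today" : N\N
        [5,6] "plan" : PP\N
      [6,7] "clearly" : N\(PP\N)
    [7,8] "read" : (S\N)\N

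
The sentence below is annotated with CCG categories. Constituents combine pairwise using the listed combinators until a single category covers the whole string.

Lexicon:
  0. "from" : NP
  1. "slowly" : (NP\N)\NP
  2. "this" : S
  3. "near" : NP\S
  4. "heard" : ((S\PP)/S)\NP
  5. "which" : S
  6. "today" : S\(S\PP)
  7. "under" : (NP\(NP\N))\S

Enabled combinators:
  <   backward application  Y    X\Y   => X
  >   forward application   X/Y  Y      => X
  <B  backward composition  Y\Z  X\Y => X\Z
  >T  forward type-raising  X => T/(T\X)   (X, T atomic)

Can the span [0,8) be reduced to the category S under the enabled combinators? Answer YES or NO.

NP (NP\N)\NP S NP\S ((S\PP)/S)\NP S S\(S\PP) (NP\(NP\N))\S
CKY chart[0,8] = {N/(N\NP), NP, NP/(NP\NP), PP/(PP\NP), S/(S\NP)}; S ∉ chart

NO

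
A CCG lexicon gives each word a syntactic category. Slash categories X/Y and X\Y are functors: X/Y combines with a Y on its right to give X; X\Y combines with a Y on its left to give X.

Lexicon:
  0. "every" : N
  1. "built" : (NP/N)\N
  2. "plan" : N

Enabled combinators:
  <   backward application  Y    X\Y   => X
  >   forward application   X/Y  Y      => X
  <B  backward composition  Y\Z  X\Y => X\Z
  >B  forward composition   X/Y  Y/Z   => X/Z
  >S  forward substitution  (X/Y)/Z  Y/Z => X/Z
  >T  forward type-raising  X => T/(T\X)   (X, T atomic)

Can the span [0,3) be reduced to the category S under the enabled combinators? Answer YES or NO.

N (NP/N)\N N
CKY chart[0,3] = {N/(N\NP), NP, NP/(NP\NP), NP/(N\N), PP/(PP\NP), S/(S\NP)}; S ∉ chart

NO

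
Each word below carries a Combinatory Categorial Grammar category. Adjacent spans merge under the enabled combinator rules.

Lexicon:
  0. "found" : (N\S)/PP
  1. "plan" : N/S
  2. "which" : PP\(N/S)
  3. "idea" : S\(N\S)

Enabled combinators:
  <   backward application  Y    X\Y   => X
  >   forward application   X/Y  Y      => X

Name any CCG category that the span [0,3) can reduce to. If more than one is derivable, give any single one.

[0,4] S   <
  [0,3] N\S   >
    [0,1] "found" : (N\S)/PP
    [1,3] PP   <
      [1,2] "plan" : N/S
      [2,3] "which" : PP\(N/S)
  [3,4] "idea" : S\(N\S)

N\S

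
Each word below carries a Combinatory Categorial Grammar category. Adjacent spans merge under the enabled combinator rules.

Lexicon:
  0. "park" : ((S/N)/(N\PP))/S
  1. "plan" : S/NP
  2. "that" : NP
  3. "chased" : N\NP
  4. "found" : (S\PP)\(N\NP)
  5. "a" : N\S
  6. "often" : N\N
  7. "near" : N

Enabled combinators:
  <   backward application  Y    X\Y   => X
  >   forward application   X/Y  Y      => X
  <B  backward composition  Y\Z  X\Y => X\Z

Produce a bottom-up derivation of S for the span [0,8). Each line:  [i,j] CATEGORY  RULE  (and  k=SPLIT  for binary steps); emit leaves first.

[0,1] ((S/N)/(N\PP))/S  lex  "park"
[1,2] S/NP  lex  "plan"
[2,3] NP  lex  "that"
[1,3] S  >  k=2
[0,3] (S/N)/(N\PP)  >  k=1
[3,4] N\NP  lex  "chased"
[4,5] (S\PP)\(N\NP)  lex  "found"
[3,5] S\PP  <  k=4
[5,6] N\S  lex  "a"
[6,7] N\N  lex  "often"
[5,7] N\S  <B  k=6
[3,7] N\PP  <B  k=5
[0,7] S/N  >  k=3
[7,8] N  lex  "near"
[0,8] S  >  k=7

[0,8] S   >
  [0,7] S/N   >
    [0,3] (S/N)/(N\PP)   >
      [0,1] "park" : ((S/N)/(N\PP))/S
      [1,3] S   >
        [1,2] "plan" : S/NP
        [2,3] "that" : NP
    [3,7] N\PP   <B
      [3,5] S\PP   <
        [3,4] "chased" : N\NP
        [4,5] "found" : (S\PP)\(N\NP)
      [5,7] N\S   <B
        [5,6] "a" : N\S
        [6,7] "often" : N\N
  [7,8] "near" : N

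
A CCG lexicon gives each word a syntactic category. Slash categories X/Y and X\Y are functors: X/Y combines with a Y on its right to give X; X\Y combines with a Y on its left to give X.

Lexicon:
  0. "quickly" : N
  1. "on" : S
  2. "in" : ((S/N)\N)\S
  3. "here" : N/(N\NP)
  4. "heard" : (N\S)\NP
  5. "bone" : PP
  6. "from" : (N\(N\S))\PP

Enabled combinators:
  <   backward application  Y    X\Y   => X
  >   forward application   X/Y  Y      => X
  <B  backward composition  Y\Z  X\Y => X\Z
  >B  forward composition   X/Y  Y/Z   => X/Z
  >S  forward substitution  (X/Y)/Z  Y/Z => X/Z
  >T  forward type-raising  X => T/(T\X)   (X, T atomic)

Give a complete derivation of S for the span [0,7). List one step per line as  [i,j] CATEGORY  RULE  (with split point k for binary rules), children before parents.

[0,7] S   >
  [0,3] S/N   <
    [0,1] "quickly" : N
    [1,3] (S/N)\N   <
      [1,2] "on" : S
      [2,3] "in" : ((S/N)\N)\S
  [3,7] N   >
    [3,4] "here" : N/(N\NP)
    [4,7] N\NP   <B
      [4,5] "heard" : (N\S)\NP
      [5,7] N\(N\S)   <
        [5,6] "bone" : PP
        [6,7] "from" : (N\(N\S))\PP

[0,1] N  lex  "quickly"
[1,2] S  lex  "on"
[2,3] ((S/N)\N)\S  lex  "in"
[1,3] (S/N)\N  <  k=2
[0,3] S/N  <  k=1
[3,4] N/(N\NP)  lex  "here"
[4,5] (N\S)\NP  lex  "heard"
[5,6] PP  lex  "bone"
[6,7] (N\(N\S))\PP  lex  "from"
[5,7] N\(N\S)  <  k=6
[4,7] N\NP  <B  k=5
[3,7] N  >  k=4
[0,7] S  >  k=3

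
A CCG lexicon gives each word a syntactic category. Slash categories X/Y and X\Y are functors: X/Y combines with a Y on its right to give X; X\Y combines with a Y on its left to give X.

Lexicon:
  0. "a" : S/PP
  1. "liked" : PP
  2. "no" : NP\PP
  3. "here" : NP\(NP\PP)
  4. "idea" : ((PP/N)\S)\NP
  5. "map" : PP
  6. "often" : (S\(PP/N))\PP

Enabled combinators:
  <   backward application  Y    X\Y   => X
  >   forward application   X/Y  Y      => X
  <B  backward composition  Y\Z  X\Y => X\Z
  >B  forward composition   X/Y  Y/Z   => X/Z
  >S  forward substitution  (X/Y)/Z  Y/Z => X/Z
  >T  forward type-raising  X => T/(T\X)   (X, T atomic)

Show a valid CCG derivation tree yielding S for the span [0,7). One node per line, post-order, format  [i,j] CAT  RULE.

[0,1] S/PP  lex  "a"
[1,2] PP  lex  "liked"
[0,2] S  >  k=1
[2,3] NP\PP  lex  "no"
[3,4] NP\(NP\PP)  lex  "here"
[2,4] NP  <  k=3
[4,5] ((PP/N)\S)\NP  lex  "idea"
[2,5] (PP/N)\S  <  k=4
[0,5] PP/N  <  k=2
[5,6] PP  lex  "map"
[6,7] (S\(PP/N))\PP  lex  "often"
[5,7] S\(PP/N)  <  k=6
[0,7] S  <  k=5

[0,7] S   <
  [0,5] PP/N   <
    [0,2] S   >
      [0,1] "a" : S/PP
      [1,2] "liked" : PP
    [2,5] (PP/N)\S   <
      [2,4] NP   <
        [2,3] "no" : NP\PP
        [3,4] "here" : NP\(NP\PP)
      [4,5] "idea" : ((PP/N)\S)\NP
  [5,7] S\(PP/N)   <
    [5,6] "map" : PP
    [6,7] "often" : (S\(PP/N))\PP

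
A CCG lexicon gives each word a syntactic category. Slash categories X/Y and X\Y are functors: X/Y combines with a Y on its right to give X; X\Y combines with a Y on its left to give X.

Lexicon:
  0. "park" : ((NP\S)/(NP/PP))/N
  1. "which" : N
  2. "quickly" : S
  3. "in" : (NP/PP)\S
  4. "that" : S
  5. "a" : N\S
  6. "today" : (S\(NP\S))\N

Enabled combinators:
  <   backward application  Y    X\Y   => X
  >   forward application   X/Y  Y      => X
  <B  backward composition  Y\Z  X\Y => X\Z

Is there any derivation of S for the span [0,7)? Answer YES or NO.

[0,7] S   <
  [0,4] NP\S   >
    [0,2] (NP\S)/(NP/PP)   >
      [0,1] "park" : ((NP\S)/(NP/PP))/N
      [1,2] "which" : N
    [2,4] NP/PP   <
      [2,3] "quickly" : S
      [3,4] "in" : (NP/PP)\S
  [4,7] S\(NP\S)   <
    [4,6] N   <
      [4,5] "that" : S
      [5,6] "a" : N\S
    [6,7] "today" : (S\(NP\S))\N

YES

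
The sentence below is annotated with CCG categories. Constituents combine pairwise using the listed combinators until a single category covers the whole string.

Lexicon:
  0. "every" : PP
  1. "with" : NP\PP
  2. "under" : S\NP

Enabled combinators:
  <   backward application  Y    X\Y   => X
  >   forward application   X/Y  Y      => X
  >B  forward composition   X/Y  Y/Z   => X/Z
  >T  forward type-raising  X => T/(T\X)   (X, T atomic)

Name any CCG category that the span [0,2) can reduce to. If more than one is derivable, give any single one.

[0,3] S   <
  [0,2] NP   <
    [0,1] "every" : PP
    [1,2] "with" : NP\PP
  [2,3] "under" : S\NP

NP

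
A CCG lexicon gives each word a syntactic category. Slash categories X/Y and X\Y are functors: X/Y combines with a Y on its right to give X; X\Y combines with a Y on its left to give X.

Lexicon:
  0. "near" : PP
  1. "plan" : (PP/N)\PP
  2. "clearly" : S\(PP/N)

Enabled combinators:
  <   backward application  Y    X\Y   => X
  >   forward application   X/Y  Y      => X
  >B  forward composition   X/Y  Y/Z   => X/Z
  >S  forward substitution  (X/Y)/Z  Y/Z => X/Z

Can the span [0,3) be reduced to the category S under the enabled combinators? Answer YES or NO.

[0,3] S   <
  [0,2] PP/N   <
    [0,1] "near" : PP
    [1,2] "plan" : (PP/N)\PP
  [2,3] "clearly" : S\(PP/N)

YES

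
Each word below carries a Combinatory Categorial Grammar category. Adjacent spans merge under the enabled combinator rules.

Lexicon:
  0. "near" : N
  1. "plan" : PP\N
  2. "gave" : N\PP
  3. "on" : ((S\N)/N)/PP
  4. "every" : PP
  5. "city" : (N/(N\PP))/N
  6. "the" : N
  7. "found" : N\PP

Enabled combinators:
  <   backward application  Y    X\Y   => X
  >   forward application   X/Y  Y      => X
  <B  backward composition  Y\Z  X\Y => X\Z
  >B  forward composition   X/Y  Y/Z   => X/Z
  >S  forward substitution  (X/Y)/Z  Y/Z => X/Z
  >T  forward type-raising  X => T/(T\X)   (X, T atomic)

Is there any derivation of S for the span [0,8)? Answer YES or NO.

YES

[0,8] S   <
  [0,3] N   <
    [0,2] PP   <
      [0,1] "near" : N
      [1,2] "plan" : PP\N
    [2,3] "gave" : N\PP
  [3,8] S\N   >
    [3,5] (S\N)/N   >
      [3,4] "on" : ((S\N)/N)/PP
      [4,5] "every" : PP
    [5,8] N   >
      [5,7] N/(N\PP)   >
        [5,6] "city" : (N/(N\PP))/N
        [6,7] "the" : N
      [7,8] "found" : N\PP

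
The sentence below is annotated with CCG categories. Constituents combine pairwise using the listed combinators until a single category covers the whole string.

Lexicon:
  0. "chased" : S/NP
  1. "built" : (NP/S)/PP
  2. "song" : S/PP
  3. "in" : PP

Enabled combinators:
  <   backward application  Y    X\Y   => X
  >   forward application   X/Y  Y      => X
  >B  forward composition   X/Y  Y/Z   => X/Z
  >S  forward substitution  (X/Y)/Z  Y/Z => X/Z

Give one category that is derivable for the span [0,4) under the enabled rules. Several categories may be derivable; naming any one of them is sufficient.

S

[0,4] S   >
  [0,1] "chased" : S/NP
  [1,4] NP   >
    [1,3] NP/PP   >S
      [1,2] "built" : (NP/S)/PP
      [2,3] "song" : S/PP
    [3,4] "in" : PP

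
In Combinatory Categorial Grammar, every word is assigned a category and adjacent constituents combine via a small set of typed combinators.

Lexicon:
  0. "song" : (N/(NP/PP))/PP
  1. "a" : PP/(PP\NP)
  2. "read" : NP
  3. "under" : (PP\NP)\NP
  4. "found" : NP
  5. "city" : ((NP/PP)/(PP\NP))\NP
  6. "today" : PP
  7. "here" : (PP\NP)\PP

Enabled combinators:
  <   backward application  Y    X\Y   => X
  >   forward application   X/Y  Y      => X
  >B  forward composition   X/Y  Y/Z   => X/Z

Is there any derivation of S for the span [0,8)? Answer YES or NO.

NO

(N/(NP/PP))/PP PP/(PP\NP) NP (PP\NP)\NP NP ((NP/PP)/(PP\NP))\NP PP (PP\NP)\PP
CKY chart[0,8] = {N}; S ∉ chart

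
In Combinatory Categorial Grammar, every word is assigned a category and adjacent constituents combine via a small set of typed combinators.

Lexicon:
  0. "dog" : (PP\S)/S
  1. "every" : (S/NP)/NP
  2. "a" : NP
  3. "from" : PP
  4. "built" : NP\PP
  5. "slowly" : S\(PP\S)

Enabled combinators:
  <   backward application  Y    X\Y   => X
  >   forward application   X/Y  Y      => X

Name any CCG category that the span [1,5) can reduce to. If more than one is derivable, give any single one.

[0,6] S   <
  [0,5] PP\S   >
    [0,1] "dog" : (PP\S)/S
    [1,5] S   >
      [1,3] S/NP   >
        [1,2] "every" : (S/NP)/NP
        [2,3] "a" : NP
      [3,5] NP   <
        [3,4] "from" : PP
        [4,5] "built" : NP\PP
  [5,6] "slowly" : S\(PP\S)

S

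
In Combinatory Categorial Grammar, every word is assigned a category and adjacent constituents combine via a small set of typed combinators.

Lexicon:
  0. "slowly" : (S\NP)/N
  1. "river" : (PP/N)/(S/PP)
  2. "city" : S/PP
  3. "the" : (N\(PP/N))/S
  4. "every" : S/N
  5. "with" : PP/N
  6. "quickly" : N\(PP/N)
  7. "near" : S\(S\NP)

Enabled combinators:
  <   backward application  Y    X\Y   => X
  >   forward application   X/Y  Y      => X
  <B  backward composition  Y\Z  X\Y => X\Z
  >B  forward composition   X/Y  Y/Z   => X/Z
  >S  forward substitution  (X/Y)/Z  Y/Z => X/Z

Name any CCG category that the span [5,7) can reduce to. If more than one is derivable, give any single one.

[0,8] S   <
  [0,7] S\NP   >
    [0,1] "slowly" : (S\NP)/N
    [1,7] N   <
      [1,3] PP/N   >
        [1,2] "river" : (PP/N)/(S/PP)
        [2,3] "city" : S/PP
      [3,7] N\(PP/N)   >
        [3,4] "the" : (N\(PP/N))/S
        [4,7] S   >
          [4,5] "every" : S/N
          [5,7] N   <
            [5,6] "with" : PP/N
            [6,7] "quickly" : N\(PP/N)
  [7,8] "near" : S\(S\NP)

N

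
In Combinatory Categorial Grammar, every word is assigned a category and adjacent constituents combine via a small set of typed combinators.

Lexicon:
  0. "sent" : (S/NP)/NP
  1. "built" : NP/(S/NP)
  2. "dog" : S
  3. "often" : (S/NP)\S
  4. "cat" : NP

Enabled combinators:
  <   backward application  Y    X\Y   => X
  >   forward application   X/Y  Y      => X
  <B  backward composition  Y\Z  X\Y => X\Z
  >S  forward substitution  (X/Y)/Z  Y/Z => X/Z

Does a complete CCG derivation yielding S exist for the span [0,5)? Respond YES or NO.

YES

[0,5] S   >
  [0,4] S/NP   >
    [0,1] "sent" : (S/NP)/NP
    [1,4] NP   >
      [1,2] "built" : NP/(S/NP)
      [2,4] S/NP   <
        [2,3] "dog" : S
        [3,4] "often" : (S/NP)\S
  [4,5] "cat" : NP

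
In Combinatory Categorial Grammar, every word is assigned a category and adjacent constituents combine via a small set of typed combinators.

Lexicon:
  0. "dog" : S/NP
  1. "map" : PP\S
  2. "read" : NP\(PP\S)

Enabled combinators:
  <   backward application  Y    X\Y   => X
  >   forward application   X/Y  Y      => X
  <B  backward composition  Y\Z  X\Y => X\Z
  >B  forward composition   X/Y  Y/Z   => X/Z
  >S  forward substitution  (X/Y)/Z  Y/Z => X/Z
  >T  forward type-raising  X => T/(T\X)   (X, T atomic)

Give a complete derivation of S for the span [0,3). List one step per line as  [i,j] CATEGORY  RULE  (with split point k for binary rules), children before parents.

[0,1] S/NP  lex  "dog"
[1,2] PP\S  lex  "map"
[2,3] NP\(PP\S)  lex  "read"
[1,3] NP  <  k=2
[0,3] S  >  k=1

[0,3] S   >
  [0,1] "dog" : S/NP
  [1,3] NP   <
    [1,2] "map" : PP\S
    [2,3] "read" : NP\(PP\S)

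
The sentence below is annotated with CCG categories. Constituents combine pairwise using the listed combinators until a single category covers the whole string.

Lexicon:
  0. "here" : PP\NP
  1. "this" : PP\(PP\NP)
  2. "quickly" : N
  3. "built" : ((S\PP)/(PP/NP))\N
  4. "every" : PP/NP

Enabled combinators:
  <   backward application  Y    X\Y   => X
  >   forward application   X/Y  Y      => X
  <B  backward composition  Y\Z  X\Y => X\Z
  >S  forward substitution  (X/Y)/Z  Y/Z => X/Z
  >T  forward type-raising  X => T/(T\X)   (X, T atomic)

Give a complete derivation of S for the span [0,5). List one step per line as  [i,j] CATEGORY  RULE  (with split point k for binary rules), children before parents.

[0,5] S   <
  [0,2] PP   <
    [0,1] "here" : PP\NP
    [1,2] "this" : PP\(PP\NP)
  [2,5] S\PP   >
    [2,4] (S\PP)/(PP/NP)   <
      [2,3] "quickly" : N
      [3,4] "built" : ((S\PP)/(PP/NP))\N
    [4,5] "every" : PP/NP

[0,1] PP\NP  lex  "here"
[1,2] PP\(PP\NP)  lex  "this"
[0,2] PP  <  k=1
[2,3] N  lex  "quickly"
[3,4] ((S\PP)/(PP/NP))\N  lex  "built"
[2,4] (S\PP)/(PP/NP)  <  k=3
[4,5] PP/NP  lex  "every"
[2,5] S\PP  >  k=4
[0,5] S  <  k=2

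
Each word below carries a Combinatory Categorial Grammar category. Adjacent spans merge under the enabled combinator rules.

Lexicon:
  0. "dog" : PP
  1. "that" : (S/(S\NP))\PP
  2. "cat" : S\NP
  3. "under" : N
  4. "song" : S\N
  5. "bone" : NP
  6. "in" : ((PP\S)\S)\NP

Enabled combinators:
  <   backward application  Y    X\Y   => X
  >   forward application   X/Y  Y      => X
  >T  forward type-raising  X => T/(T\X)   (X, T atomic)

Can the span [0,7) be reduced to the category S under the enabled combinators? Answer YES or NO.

NO

PP (S/(S\NP))\PP S\NP N S\N NP ((PP\S)\S)\NP
CKY chart[0,7] = {N/(N\PP), NP/(NP\PP), PP, PP/(PP\PP), S/(S\PP)}; S ∉ chart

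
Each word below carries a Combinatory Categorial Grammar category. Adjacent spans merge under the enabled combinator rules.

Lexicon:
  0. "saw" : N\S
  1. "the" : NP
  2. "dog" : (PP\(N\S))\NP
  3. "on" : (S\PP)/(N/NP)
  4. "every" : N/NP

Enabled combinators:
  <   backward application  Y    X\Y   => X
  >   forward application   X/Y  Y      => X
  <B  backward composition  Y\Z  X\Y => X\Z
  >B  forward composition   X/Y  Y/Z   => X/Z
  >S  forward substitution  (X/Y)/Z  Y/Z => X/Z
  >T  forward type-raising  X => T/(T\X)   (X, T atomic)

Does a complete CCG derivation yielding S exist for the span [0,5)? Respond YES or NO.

[0,5] S   <
  [0,3] PP   <
    [0,1] "saw" : N\S
    [1,3] PP\(N\S)   <
      [1,2] "the" : NP
      [2,3] "dog" : (PP\(N\S))\NP
  [3,5] S\PP   >
    [3,4] "on" : (S\PP)/(N/NP)
    [4,5] "every" : N/NP

YES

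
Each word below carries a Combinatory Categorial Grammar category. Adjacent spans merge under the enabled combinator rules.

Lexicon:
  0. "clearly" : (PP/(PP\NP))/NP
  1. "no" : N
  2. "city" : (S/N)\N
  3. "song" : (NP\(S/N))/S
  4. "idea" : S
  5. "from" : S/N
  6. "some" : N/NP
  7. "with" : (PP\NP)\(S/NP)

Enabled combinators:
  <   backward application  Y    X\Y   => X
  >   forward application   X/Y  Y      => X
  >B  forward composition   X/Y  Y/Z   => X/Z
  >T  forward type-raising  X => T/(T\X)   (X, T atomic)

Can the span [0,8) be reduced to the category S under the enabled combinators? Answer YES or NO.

(PP/(PP\NP))/NP N (S/N)\N (NP\(S/N))/S S S/N N/NP (PP\NP)\(S/NP)
CKY chart[0,8] = {(PP/(PP\NP))/(NP\PP), N/(N\PP), NP/(NP\PP), PP, PP/(PP\PP), S/(S\PP)}; S ∉ chart

NO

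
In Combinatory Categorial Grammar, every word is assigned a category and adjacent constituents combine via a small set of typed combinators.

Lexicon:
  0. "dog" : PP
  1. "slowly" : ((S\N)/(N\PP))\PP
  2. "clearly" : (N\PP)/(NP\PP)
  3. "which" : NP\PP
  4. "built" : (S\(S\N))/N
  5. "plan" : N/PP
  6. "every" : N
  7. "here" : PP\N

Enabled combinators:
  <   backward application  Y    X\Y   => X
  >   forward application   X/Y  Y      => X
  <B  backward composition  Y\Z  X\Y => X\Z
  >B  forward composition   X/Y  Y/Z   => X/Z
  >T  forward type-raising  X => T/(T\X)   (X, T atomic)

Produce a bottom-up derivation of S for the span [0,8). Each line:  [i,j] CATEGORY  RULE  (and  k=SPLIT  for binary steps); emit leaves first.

[0,8] S   <
  [0,4] S\N   >
    [0,2] (S\N)/(N\PP)   <
      [0,1] "dog" : PP
      [1,2] "slowly" : ((S\N)/(N\PP))\PP
    [2,4] N\PP   >
      [2,3] "clearly" : (N\PP)/(NP\PP)
      [3,4] "which" : NP\PP
  [4,8] S\(S\N)   >
    [4,5] "built" : (S\(S\N))/N
    [5,8] N   >
      [5,6] "plan" : N/PP
      [6,8] PP   <
        [6,7] "every" : N
        [7,8] "here" : PP\N

[0,1] PP  lex  "dog"
[1,2] ((S\N)/(N\PP))\PP  lex  "slowly"
[0,2] (S\N)/(N\PP)  <  k=1
[2,3] (N\PP)/(NP\PP)  lex  "clearly"
[3,4] NP\PP  lex  "which"
[2,4] N\PP  >  k=3
[0,4] S\N  >  k=2
[4,5] (S\(S\N))/N  lex  "built"
[5,6] N/PP  lex  "plan"
[6,7] N  lex  "every"
[7,8] PP\N  lex  "here"
[6,8] PP  <  k=7
[5,8] N  >  k=6
[4,8] S\(S\N)  >  k=5
[0,8] S  <  k=4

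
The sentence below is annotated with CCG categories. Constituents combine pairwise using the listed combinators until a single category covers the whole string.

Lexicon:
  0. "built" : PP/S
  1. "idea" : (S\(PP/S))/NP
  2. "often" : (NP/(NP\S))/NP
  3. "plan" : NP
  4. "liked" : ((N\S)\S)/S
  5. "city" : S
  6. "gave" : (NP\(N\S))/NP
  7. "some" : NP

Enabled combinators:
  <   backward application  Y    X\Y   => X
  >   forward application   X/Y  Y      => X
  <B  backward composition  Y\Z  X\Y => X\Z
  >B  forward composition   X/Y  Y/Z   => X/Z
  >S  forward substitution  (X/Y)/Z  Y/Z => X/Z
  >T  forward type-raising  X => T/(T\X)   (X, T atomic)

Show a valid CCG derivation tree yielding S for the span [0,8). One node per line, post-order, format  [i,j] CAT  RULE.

[0,8] S   <
  [0,1] "built" : PP/S
  [1,8] S\(PP/S)   >
    [1,2] "idea" : (S\(PP/S))/NP
    [2,8] NP   >
      [2,4] NP/(NP\S)   >
        [2,3] "often" : (NP/(NP\S))/NP
        [3,4] "plan" : NP
      [4,8] NP\S   <B
        [4,6] (N\S)\S   >
          [4,5] "liked" : ((N\S)\S)/S
          [5,6] "city" : S
        [6,8] NP\(N\S)   >
          [6,7] "gave" : (NP\(N\S))/NP
          [7,8] "some" : NP

[0,1] PP/S  lex  "built"
[1,2] (S\(PP/S))/NP  lex  "idea"
[2,3] (NP/(NP\S))/NP  lex  "often"
[3,4] NP  lex  "plan"
[2,4] NP/(NP\S)  >  k=3
[4,5] ((N\S)\S)/S  lex  "liked"
[5,6] S  lex  "city"
[4,6] (N\S)\S  >  k=5
[6,7] (NP\(N\S))/NP  lex  "gave"
[7,8] NP  lex  "some"
[6,8] NP\(N\S)  >  k=7
[4,8] NP\S  <B  k=6
[2,8] NP  >  k=4
[1,8] S\(PP/S)  >  k=2
[0,8] S  <  k=1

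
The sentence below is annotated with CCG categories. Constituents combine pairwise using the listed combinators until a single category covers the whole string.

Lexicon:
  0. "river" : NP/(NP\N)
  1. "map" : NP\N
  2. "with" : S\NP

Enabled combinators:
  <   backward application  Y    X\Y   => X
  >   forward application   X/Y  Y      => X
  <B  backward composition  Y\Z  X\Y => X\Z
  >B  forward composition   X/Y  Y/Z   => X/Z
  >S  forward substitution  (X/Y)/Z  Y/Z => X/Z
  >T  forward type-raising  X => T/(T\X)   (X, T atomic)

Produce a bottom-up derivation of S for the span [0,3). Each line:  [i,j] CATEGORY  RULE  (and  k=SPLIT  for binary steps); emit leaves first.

[0,3] S   <
  [0,2] NP   >
    [0,1] "river" : NP/(NP\N)
    [1,2] "map" : NP\N
  [2,3] "with" : S\NP

[0,1] NP/(NP\N)  lex  "river"
[1,2] NP\N  lex  "map"
[0,2] NP  >  k=1
[2,3] S\NP  lex  "with"
[0,3] S  <  k=2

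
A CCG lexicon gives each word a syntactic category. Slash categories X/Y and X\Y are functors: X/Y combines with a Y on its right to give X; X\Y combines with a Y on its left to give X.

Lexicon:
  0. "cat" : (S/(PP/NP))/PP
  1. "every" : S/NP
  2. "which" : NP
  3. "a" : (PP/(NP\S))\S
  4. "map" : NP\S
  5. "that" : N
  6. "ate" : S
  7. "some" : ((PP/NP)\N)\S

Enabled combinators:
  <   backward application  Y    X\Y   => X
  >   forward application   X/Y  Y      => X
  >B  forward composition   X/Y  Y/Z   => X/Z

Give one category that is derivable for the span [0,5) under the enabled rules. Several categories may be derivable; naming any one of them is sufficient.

S/(PP/NP)

[0,8] S   >
  [0,5] S/(PP/NP)   >
    [0,1] "cat" : (S/(PP/NP))/PP
    [1,5] PP   >
      [1,4] PP/(NP\S)   <
        [1,3] S   >
          [1,2] "every" : S/NP
          [2,3] "which" : NP
        [3,4] "a" : (PP/(NP\S))\S
      [4,5] "map" : NP\S
  [5,8] PP/NP   <
    [5,6] "that" : N
    [6,8] (PP/NP)\N   <
      [6,7] "ate" : S
      [7,8] "some" : ((PP/NP)\N)\S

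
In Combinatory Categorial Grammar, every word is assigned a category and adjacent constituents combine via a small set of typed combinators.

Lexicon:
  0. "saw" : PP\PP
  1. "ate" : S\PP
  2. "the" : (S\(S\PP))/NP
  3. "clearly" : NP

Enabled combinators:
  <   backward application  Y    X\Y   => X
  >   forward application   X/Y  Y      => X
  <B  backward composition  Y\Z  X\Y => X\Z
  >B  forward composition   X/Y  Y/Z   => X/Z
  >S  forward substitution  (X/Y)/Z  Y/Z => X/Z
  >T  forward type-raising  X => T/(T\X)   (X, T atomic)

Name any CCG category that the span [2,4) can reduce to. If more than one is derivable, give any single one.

S\(S\PP)

[0,4] S   <
  [0,2] S\PP   <B
    [0,1] "saw" : PP\PP
    [1,2] "ate" : S\PP
  [2,4] S\(S\PP)   >
    [2,3] "the" : (S\(S\PP))/NP
    [3,4] "clearly" : NP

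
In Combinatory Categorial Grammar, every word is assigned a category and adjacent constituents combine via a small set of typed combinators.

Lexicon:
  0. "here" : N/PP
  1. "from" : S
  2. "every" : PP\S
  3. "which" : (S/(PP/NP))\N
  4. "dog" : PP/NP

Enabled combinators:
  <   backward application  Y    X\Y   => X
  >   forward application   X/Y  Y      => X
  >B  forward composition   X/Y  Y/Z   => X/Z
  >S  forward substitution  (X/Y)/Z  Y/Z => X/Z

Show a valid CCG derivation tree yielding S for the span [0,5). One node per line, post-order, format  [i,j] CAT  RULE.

[0,1] N/PP  lex  "here"
[1,2] S  lex  "from"
[2,3] PP\S  lex  "every"
[1,3] PP  <  k=2
[0,3] N  >  k=1
[3,4] (S/(PP/NP))\N  lex  "which"
[0,4] S/(PP/NP)  <  k=3
[4,5] PP/NP  lex  "dog"
[0,5] S  >  k=4

[0,5] S   >
  [0,4] S/(PP/NP)   <
    [0,3] N   >
      [0,1] "here" : N/PP
      [1,3] PP   <
        [1,2] "from" : S
        [2,3] "every" : PP\S
    [3,4] "which" : (S/(PP/NP))\N
  [4,5] "dog" : PP/NP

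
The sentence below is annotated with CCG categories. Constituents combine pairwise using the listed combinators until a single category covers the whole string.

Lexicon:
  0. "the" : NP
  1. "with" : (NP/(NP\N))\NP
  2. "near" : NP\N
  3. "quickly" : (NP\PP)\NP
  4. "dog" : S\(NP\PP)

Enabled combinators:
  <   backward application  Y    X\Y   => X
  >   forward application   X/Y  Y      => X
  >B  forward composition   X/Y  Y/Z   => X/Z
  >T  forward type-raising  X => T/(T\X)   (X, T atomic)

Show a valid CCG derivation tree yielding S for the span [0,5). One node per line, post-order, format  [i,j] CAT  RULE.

[0,1] NP  lex  "the"
[1,2] (NP/(NP\N))\NP  lex  "with"
[0,2] NP/(NP\N)  <  k=1
[2,3] NP\N  lex  "near"
[0,3] NP  >  k=2
[3,4] (NP\PP)\NP  lex  "quickly"
[0,4] NP\PP  <  k=3
[4,5] S\(NP\PP)  lex  "dog"
[0,5] S  <  k=4

[0,5] S   <
  [0,4] NP\PP   <
    [0,3] NP   >
      [0,2] NP/(NP\N)   <
        [0,1] "the" : NP
        [1,2] "with" : (NP/(NP\N))\NP
      [2,3] "near" : NP\N
    [3,4] "quickly" : (NP\PP)\NP
  [4,5] "dog" : S\(NP\PP)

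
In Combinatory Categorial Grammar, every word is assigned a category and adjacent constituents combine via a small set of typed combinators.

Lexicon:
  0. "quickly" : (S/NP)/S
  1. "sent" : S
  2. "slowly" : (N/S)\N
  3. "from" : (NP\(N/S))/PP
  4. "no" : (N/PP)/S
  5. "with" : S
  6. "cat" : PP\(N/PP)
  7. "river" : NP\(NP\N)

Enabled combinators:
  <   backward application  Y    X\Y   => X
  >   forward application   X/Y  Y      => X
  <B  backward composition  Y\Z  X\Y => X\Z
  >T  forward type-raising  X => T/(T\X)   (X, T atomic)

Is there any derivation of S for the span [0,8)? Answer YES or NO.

[0,8] S   >
  [0,2] S/NP   >
    [0,1] "quickly" : (S/NP)/S
    [1,2] "sent" : S
  [2,8] NP   <
    [2,7] NP\N   <B
      [2,3] "slowly" : (N/S)\N
      [3,7] NP\(N/S)   >
        [3,4] "from" : (NP\(N/S))/PP
        [4,7] PP   <
          [4,6] N/PP   >
            [4,5] "no" : (N/PP)/S
            [5,6] "with" : S
          [6,7] "cat" : PP\(N/PP)
    [7,8] "river" : NP\(NP\N)

YES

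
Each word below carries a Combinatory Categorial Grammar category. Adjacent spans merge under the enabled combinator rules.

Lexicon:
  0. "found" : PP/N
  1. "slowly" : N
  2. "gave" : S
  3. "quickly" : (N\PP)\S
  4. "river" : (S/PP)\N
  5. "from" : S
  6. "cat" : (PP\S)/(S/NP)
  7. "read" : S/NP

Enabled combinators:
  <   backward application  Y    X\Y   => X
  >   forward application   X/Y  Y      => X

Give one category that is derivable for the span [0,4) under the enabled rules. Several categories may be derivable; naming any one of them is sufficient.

N

[0,8] S   >
  [0,5] S/PP   <
    [0,4] N   <
      [0,2] PP   >
        [0,1] "found" : PP/N
        [1,2] "slowly" : N
      [2,4] N\PP   <
        [2,3] "gave" : S
        [3,4] "quickly" : (N\PP)\S
    [4,5] "river" : (S/PP)\N
  [5,8] PP   <
    [5,6] "from" : S
    [6,8] PP\S   >
      [6,7] "cat" : (PP\S)/(S/NP)
      [7,8] "read" : S/NP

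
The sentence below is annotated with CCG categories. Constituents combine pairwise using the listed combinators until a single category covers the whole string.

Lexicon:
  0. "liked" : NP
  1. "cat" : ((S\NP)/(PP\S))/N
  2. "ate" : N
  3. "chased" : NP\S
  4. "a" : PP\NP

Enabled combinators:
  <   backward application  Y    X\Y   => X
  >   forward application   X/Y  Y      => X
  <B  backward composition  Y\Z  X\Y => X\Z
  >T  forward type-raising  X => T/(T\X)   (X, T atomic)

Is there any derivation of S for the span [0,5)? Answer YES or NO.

YES

[0,5] S   >
  [0,1] S/(S\NP)   >T
    [0,1] "liked" : NP
  [1,5] S\NP   >
    [1,3] (S\NP)/(PP\S)   >
      [1,2] "cat" : ((S\NP)/(PP\S))/N
      [2,3] "ate" : N
    [3,5] PP\S   <B
      [3,4] "chased" : NP\S
      [4,5] "a" : PP\NP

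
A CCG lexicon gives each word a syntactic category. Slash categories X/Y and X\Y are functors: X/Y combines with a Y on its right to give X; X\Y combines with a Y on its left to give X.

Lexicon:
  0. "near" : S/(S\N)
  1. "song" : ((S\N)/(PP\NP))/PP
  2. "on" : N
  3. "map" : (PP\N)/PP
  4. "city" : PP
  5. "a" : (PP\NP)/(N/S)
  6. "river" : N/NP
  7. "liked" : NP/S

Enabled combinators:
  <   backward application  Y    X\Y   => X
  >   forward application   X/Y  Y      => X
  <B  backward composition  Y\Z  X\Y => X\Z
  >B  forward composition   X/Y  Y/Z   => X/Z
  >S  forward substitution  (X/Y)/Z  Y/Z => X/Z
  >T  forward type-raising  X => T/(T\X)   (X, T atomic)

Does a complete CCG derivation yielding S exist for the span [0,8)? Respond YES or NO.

[0,8] S   >
  [0,1] "near" : S/(S\N)
  [1,8] S\N   >
    [1,5] (S\N)/(PP\NP)   >
      [1,2] "song" : ((S\N)/(PP\NP))/PP
      [2,5] PP   >
        [2,3] PP/(PP\N)   >T
          [2,3] "on" : N
        [3,5] PP\N   >
          [3,4] "map" : (PP\N)/PP
          [4,5] "city" : PP
    [5,8] PP\NP   >
      [5,6] "a" : (PP\NP)/(N/S)
      [6,8] N/S   >B
        [6,7] "river" : N/NP
        [7,8] "liked" : NP/S

YES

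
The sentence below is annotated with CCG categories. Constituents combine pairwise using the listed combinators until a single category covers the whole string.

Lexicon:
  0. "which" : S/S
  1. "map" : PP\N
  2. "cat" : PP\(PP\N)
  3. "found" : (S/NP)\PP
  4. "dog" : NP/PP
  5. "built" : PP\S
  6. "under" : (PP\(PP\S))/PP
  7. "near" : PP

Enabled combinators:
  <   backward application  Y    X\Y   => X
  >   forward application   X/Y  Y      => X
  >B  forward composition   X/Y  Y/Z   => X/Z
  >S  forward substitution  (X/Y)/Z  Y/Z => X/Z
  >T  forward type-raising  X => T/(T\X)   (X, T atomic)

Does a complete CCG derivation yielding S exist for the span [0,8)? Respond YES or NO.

YES

[0,8] S   >
  [0,4] S/NP   >B
    [0,1] "which" : S/S
    [1,4] S/NP   <
      [1,3] PP   <
        [1,2] "map" : PP\N
        [2,3] "cat" : PP\(PP\N)
      [3,4] "found" : (S/NP)\PP
  [4,8] NP   >
    [4,5] "dog" : NP/PP
    [5,8] PP   <
      [5,6] "built" : PP\S
      [6,8] PP\(PP\S)   >
        [6,7] "under" : (PP\(PP\S))/PP
        [7,8] "near" : PP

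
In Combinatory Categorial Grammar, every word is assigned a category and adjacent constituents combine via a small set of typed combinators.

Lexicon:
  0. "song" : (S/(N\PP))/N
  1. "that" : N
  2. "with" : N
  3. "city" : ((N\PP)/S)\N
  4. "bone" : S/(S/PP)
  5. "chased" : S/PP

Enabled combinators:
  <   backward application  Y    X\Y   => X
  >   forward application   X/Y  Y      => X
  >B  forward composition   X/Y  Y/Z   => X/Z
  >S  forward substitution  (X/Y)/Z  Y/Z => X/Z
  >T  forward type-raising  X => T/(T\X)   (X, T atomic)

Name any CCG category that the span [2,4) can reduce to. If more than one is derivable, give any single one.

(N\PP)/S

[0,6] S   >
  [0,2] S/(N\PP)   >
    [0,1] "song" : (S/(N\PP))/N
    [1,2] "that" : N
  [2,6] N\PP   >
    [2,4] (N\PP)/S   <
      [2,3] "with" : N
      [3,4] "city" : ((N\PP)/S)\N
    [4,6] S   >
      [4,5] "bone" : S/(S/PP)
      [5,6] "chased" : S/PP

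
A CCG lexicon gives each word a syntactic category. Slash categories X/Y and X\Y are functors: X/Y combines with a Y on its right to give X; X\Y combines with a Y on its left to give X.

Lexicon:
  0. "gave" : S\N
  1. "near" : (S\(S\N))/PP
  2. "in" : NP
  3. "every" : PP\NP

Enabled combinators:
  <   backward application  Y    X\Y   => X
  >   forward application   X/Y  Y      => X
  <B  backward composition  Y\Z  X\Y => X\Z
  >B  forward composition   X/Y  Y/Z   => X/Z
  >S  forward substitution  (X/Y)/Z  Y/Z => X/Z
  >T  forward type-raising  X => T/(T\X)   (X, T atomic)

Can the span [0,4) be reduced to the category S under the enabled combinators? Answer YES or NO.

[0,4] S   <
  [0,1] "gave" : S\N
  [1,4] S\(S\N)   >
    [1,2] "near" : (S\(S\N))/PP
    [2,4] PP   <
      [2,3] "in" : NP
      [3,4] "every" : PP\NP

YES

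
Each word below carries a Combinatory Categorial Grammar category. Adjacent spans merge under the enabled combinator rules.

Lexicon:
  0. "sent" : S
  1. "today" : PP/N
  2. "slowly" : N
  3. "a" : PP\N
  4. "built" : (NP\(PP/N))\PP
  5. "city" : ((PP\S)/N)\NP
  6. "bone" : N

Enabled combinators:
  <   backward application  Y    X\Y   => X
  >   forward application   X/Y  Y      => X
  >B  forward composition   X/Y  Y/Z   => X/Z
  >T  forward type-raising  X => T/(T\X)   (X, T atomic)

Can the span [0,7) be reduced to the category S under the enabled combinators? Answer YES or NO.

NO

S PP/N N PP\N (NP\(PP/N))\PP ((PP\S)/N)\NP N
CKY chart[0,7] = {N/(N\PP), NP/(NP\PP), PP, PP/(N\N), PP/(PP\PP), S/(S\PP)}; S ∉ chart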